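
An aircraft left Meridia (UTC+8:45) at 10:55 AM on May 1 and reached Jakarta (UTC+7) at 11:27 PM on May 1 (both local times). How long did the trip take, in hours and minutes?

14 hours 17 minutes

Departure in UTC: 10:55 AM − 8:45 = 2:10 AM on May 1.
Arrival in UTC: 11:27 PM − 7:00 = 4:27 PM on May 1.
Elapsed = 4:27 PM − 2:10 AM = 14 hours 17 minutes.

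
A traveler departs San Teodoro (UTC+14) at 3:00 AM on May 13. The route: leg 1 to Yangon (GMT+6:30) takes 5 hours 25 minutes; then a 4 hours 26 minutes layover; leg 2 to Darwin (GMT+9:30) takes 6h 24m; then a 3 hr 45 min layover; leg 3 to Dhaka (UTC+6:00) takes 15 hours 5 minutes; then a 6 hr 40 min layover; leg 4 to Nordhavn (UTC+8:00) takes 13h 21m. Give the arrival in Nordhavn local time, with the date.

Convert departure to UTC: 3:00 AM − 14:00 = 1:00 PM UTC on May 12.
Add 5 hours 25 minutes leg 1 → 6:25 PM UTC.
Add 4 hours and 26 minutes layover in Yangon → 10:51 PM UTC.
Add 6 hours 24 minutes leg 2 → 5:15 AM UTC (May 13).
Add 3 hours and 45 minutes layover in Darwin → 9:00 AM UTC.
Add 15 hours and 5 minutes leg 3 → 12:05 AM UTC (May 14).
Add 6 hours and 40 minutes layover in Dhaka → 6:45 AM UTC.
Add 13 hours 21 minutes leg 4 → 8:06 PM UTC.
Nordhavn is UTC+8:00, so local arrival = 8:06 PM + 8:00 = 4:06 AM on May 15.

4:06 AM on May 15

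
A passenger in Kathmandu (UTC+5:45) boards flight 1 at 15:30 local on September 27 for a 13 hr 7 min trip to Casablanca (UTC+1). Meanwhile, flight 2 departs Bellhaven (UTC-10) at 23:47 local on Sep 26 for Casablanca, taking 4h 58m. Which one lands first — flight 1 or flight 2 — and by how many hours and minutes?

Flight 1 in UTC: 15:30 − 5:45 = 09:45 on Sep 27.
+13 hours 7 minutes → arrive 22:52 UTC on Sep 27.
Flight 2 in UTC: 23:47 + 10:00 = 09:47 on Sep 27.
+4 hours and 58 minutes → arrive 14:45 UTC on Sep 27.
Flight 2 lands earlier by 8 hours 7 minutes.

the second, by 8 hours 7 minutes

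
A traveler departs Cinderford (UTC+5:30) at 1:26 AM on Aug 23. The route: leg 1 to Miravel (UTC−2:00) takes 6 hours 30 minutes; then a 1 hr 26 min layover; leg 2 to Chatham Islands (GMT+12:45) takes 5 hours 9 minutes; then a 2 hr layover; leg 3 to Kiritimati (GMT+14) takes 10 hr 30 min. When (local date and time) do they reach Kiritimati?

Convert departure to UTC: 1:26 AM − 5:30 = 7:56 PM UTC on Aug 22.
Add 6 hours 30 minutes leg 1 → 2:26 AM UTC (Aug 23).
Add 1 hour 26 minutes layover in Miravel → 3:52 AM UTC.
Add 5 hours 9 minutes leg 2 → 9:01 AM UTC.
Add 2 hours layover in Chatham Islands → 11:01 AM UTC.
Add 10 hours 30 minutes leg 3 → 9:31 PM UTC.
Kiritimati is UTC+14:00, so local arrival = 9:31 PM + 14:00 = 11:31 AM on Aug 24.

11:31 AM on Aug 24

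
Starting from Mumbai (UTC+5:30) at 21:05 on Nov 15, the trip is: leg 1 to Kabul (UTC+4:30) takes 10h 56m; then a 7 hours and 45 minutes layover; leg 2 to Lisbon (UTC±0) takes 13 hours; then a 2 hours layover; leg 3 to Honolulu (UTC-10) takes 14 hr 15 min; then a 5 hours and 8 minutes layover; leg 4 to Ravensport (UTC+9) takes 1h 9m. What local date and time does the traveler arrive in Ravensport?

Convert departure to UTC: 21:05 − 5:30 = 15:35 UTC on Nov 15.
Add 10 hours and 56 minutes leg 1 → 02:31 UTC (Nov 16).
Add 7 hours 45 minutes layover in Kabul → 10:16 UTC.
Add 13 hours leg 2 → 23:16 UTC.
Add 2 hours layover in Lisbon → 01:16 UTC (Nov 17).
Add 14 hours and 15 minutes leg 3 → 15:31 UTC.
Add 5 hours and 8 minutes layover in Honolulu → 20:39 UTC.
Add 1 hour 9 minutes leg 4 → 21:48 UTC.
Ravensport is UTC+9:00, so local arrival = 21:48 + 9:00 = 06:48 on Nov 18.

06:48 on November 18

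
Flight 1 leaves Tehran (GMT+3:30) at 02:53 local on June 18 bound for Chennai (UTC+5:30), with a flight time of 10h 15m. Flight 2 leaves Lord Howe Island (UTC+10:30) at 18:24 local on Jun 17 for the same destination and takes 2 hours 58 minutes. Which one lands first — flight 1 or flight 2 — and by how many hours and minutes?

Flight 1 in UTC: 02:53 − 3:30 = 23:23 on Jun 17.
+10 hours 15 minutes → arrive 09:38 UTC on Jun 18.
Flight 2 in UTC: 18:24 − 10:30 = 07:54 on Jun 17.
+2 hours and 58 minutes → arrive 10:52 UTC on Jun 17.
Flight 2 lands earlier by 22 hours 46 minutes.

the second, by 22 hours 46 minutes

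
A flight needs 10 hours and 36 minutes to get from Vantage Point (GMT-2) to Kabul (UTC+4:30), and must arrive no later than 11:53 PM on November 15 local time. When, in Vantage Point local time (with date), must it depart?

6:47 AM on November 15

Target arrival in UTC: 11:53 PM − 4:30 = 7:23 PM on Nov 15.
Subtract 10 hours and 36 minutes → departure 8:47 AM UTC on Nov 15.
Vantage Point is UTC−2:00: 8:47 AM − 2:00 = 6:47 AM on Nov 15.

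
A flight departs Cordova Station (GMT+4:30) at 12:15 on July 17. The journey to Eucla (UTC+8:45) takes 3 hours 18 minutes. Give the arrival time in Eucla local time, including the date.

Convert departure to UTC: 12:15 − 4:30 = 07:45 UTC on Jul 17.
Add 3 hours and 18 minutes travel time → 11:03 UTC.
Eucla is UTC+8:45, so local arrival = 11:03 + 8:45 = 19:48 on Jul 17.

19:48 on Jul 17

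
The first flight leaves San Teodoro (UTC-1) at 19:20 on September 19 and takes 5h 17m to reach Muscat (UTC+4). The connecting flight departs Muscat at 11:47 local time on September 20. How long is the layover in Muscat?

Convert departure to UTC: 19:20 + 1:00 = 20:20 UTC on Sep 19.
Add 5 hours and 17 minutes flight time → 01:37 UTC (Sep 20).
Muscat is UTC+4:00, so local arrival = 01:37 + 4:00 = 05:37 on Sep 20.
Layover = 11:47 − 05:37 = 6 hours 10 minutes.

6 hours 10 minutes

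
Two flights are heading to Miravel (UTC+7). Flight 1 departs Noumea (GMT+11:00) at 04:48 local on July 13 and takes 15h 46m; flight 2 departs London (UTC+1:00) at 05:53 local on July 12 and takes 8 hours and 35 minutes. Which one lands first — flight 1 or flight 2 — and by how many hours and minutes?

Flight 1 in UTC: 04:48 − 11:00 = 17:48 on Jul 12.
+15 hours and 46 minutes → arrive 09:34 UTC on Jul 13.
Flight 2 in UTC: 05:53 − 1:00 = 04:53 on Jul 12.
+8 hours 35 minutes → arrive 13:28 UTC on Jul 12.
Flight 2 lands earlier by 20 hours 6 minutes.

the second, by 20 hours 6 minutes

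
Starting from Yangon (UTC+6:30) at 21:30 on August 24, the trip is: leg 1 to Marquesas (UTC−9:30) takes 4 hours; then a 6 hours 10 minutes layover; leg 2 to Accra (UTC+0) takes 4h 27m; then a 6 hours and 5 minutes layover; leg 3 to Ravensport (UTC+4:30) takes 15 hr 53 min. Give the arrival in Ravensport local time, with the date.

Convert departure to UTC: 21:30 − 6:30 = 15:00 UTC on Aug 24.
Add 4 hours leg 1 → 19:00 UTC.
Add 6 hours 10 minutes layover in Marquesas → 01:10 UTC (Aug 25).
Add 4 hours and 27 minutes leg 2 → 05:37 UTC.
Add 6 hours 5 minutes layover in Accra → 11:42 UTC.
Add 15 hours and 53 minutes leg 3 → 03:35 UTC (Aug 26).
Ravensport is UTC+4:30, so local arrival = 03:35 + 4:30 = 08:05 on Aug 26.

08:05 on August 26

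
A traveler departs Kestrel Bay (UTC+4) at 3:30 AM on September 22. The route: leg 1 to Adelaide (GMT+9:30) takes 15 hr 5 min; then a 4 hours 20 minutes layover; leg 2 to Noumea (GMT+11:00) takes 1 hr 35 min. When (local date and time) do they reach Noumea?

7:30 AM on Sep 23

Convert departure to UTC: 3:30 AM − 4:00 = 11:30 PM UTC on Sep 21.
Add 15 hours 5 minutes leg 1 → 2:35 PM UTC (Sep 22).
Add 4 hours and 20 minutes layover in Adelaide → 6:55 PM UTC.
Add 1 hour 35 minutes leg 2 → 8:30 PM UTC.
Noumea is UTC+11:00, so local arrival = 8:30 PM + 11:00 = 7:30 AM on Sep 23.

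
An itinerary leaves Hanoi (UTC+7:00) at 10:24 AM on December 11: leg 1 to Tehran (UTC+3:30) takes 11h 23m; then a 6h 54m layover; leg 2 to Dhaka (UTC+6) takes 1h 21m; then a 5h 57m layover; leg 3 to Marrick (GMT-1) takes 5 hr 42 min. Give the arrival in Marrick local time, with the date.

9:41 AM on December 12

Convert departure to UTC: 10:24 AM − 7:00 = 3:24 AM UTC on Dec 11.
Add 11 hours and 23 minutes leg 1 → 2:47 PM UTC.
Add 6 hours 54 minutes layover in Tehran → 9:41 PM UTC.
Add 1 hour 21 minutes leg 2 → 11:02 PM UTC.
Add 5 hours and 57 minutes layover in Dhaka → 4:59 AM UTC (Dec 12).
Add 5 hours 42 minutes leg 3 → 10:41 AM UTC.
Marrick is UTC−1:00, so local arrival = 10:41 AM − 1:00 = 9:41 AM on Dec 12.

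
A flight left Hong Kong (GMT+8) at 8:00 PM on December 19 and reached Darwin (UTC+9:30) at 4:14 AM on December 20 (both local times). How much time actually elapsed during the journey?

Darwin is 1:30 ahead of Hong Kong.
Clock-face elapsed time (ignoring zones) is 8 hours 14 minutes.
Actual elapsed = 8 hours 14 minutes − 1:30 = 6 hours 44 minutes.

6 hours 44 minutes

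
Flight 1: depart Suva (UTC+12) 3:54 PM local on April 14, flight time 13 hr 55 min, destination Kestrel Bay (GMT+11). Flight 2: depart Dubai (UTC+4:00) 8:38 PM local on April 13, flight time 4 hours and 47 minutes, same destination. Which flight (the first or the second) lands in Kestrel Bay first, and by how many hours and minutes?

Flight 1 in UTC: 3:54 PM − 12:00 = 3:54 AM on Apr 14.
+13 hours and 55 minutes → arrive 5:49 PM UTC on Apr 14.
Flight 2 in UTC: 8:38 PM − 4:00 = 4:38 PM on Apr 13.
+4 hours 47 minutes → arrive 9:25 PM UTC on Apr 13.
Flight 2 lands earlier by 20 hours 24 minutes.

the second, by 20 hours 24 minutes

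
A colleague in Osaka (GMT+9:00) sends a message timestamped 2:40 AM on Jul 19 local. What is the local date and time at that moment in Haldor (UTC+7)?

12:40 AM on Jul 19

Haldor is 2:00 behind Osaka.
Shift by the zone difference: 2:40 AM − 2:00 = 12:40 AM on Jul 19 in Haldor.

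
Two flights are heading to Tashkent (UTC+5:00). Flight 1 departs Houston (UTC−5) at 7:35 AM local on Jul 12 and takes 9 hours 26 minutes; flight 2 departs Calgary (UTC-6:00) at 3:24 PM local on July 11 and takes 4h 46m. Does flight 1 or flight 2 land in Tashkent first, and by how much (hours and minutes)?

the second, by 19 hours 51 minutes

Flight 1 in UTC: 7:35 AM + 5:00 = 12:35 PM on Jul 12.
+9 hours and 26 minutes → arrive 10:01 PM UTC on Jul 12.
Flight 2 in UTC: 3:24 PM + 6:00 = 9:24 PM on Jul 11.
+4 hours and 46 minutes → arrive 2:10 AM UTC on Jul 12.
Flight 2 lands earlier by 19 hours 51 minutes.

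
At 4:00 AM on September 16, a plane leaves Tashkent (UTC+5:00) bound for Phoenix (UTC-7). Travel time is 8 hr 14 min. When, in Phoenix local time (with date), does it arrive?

12:14 AM on September 16

Phoenix is 12:00 behind Tashkent.
After 8 hours and 14 minutes it is 12:14 PM in Tashkent.
Shift by the zone difference: 12:14 PM − 12:00 = 12:14 AM on Sep 16 in Phoenix.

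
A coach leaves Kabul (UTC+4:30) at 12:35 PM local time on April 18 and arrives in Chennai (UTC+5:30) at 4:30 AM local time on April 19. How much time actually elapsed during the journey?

14 hours 55 minutes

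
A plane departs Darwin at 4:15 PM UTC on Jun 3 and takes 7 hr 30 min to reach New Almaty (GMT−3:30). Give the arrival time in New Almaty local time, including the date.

8:15 PM on June 3

Departure is given in UTC: 4:15 PM on Jun 3.
Add 7 hours and 30 minutes → 11:45 PM UTC.
New Almaty is UTC−3:30: 11:45 PM − 3:30 = 8:15 PM on Jun 3.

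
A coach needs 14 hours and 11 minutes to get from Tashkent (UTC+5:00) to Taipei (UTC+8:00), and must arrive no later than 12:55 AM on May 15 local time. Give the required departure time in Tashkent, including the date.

Target arrival in UTC: 12:55 AM − 8:00 = 4:55 PM on May 14.
Subtract 14 hours and 11 minutes → departure 2:44 AM UTC on May 14.
Tashkent is UTC+5:00: 2:44 AM + 5:00 = 7:44 AM on May 14.

7:44 AM on May 14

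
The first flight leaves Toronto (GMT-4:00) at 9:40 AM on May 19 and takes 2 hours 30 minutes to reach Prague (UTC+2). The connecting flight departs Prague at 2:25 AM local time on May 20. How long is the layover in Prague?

8 hours 15 minutes

Convert departure to UTC: 9:40 AM + 4:00 = 1:40 PM UTC on May 19.
Add 2 hours 30 minutes flight time → 4:10 PM UTC.
Prague is UTC+2:00, so local arrival = 4:10 PM + 2:00 = 6:10 PM on May 19.
Layover = 2:25 AM − 6:10 PM (+1 day) = 8 hours 15 minutes.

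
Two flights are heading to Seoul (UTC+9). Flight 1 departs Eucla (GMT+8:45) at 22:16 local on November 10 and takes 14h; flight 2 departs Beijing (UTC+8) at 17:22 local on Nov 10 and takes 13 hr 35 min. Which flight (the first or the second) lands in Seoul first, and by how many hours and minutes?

Flight 1 in UTC: 22:16 − 8:45 = 13:31 on Nov 10.
+14 hours → arrive 03:31 UTC on Nov 11.
Flight 2 in UTC: 17:22 − 8:00 = 09:22 on Nov 10.
+13 hours and 35 minutes → arrive 22:57 UTC on Nov 10.
Flight 2 lands earlier by 4 hours 34 minutes.

the second, by 4 hours 34 minutes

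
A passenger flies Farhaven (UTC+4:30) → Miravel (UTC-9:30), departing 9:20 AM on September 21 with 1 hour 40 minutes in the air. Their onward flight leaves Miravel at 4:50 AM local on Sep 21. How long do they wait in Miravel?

Convert departure to UTC: 9:20 AM − 4:30 = 4:50 AM UTC on Sep 21.
Add 1 hour 40 minutes flight time → 6:30 AM UTC.
Miravel is UTC−9:30, so local arrival = 6:30 AM − 9:30 = 9:00 PM on Sep 20.
Layover = 4:50 AM − 9:00 PM (+1 day) = 7 hours 50 minutes.

7 hours 50 minutes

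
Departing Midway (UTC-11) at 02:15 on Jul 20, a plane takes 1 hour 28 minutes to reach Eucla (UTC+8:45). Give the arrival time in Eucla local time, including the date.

23:28 on July 20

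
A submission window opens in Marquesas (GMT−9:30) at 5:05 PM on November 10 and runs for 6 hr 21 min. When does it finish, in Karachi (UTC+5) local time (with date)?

1:56 PM on November 11

Convert start to UTC: 5:05 PM + 9:30 = 2:35 AM UTC on Nov 11.
Add 6 hours 21 minutes duration → 8:56 AM UTC.
Karachi is UTC+5:00, so local end time = 8:56 AM + 5:00 = 1:56 PM on Nov 11.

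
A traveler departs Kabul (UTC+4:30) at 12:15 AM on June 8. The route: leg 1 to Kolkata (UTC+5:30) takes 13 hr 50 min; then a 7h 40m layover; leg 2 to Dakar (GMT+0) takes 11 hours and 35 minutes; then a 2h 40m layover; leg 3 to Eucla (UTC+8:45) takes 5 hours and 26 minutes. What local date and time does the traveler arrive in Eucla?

9:41 PM on June 9

Convert departure to UTC: 12:15 AM − 4:30 = 7:45 PM UTC on Jun 7.
Add 13 hours 50 minutes leg 1 → 9:35 AM UTC (Jun 8).
Add 7 hours and 40 minutes layover in Kolkata → 5:15 PM UTC.
Add 11 hours 35 minutes leg 2 → 4:50 AM UTC (Jun 9).
Add 2 hours and 40 minutes layover in Dakar → 7:30 AM UTC.
Add 5 hours and 26 minutes leg 3 → 12:56 PM UTC.
Eucla is UTC+8:45, so local arrival = 12:56 PM + 8:45 = 9:41 PM on Jun 9.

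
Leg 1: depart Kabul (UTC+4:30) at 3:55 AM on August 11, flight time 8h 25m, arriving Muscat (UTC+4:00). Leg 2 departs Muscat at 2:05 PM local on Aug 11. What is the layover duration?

Convert departure to UTC: 3:55 AM − 4:30 = 11:25 PM UTC on Aug 10.
Add 8 hours 25 minutes flight time → 7:50 AM UTC (Aug 11).
Muscat is UTC+4:00, so local arrival = 7:50 AM + 4:00 = 11:50 AM on Aug 11.
Layover = 2:05 PM − 11:50 AM = 2 hours 15 minutes.

2 hours 15 minutes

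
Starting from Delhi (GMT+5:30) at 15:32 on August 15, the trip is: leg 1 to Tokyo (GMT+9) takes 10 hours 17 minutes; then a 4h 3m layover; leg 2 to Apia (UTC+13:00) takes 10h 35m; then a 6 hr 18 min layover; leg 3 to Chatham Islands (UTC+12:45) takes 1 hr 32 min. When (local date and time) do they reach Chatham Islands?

07:32 on August 17

Convert departure to UTC: 15:32 − 5:30 = 10:02 UTC on Aug 15.
Add 10 hours 17 minutes leg 1 → 20:19 UTC.
Add 4 hours and 3 minutes layover in Tokyo → 00:22 UTC (Aug 16).
Add 10 hours and 35 minutes leg 2 → 10:57 UTC.
Add 6 hours 18 minutes layover in Apia → 17:15 UTC.
Add 1 hour 32 minutes leg 3 → 18:47 UTC.
Chatham Islands is UTC+12:45, so local arrival = 18:47 + 12:45 = 07:32 on Aug 17.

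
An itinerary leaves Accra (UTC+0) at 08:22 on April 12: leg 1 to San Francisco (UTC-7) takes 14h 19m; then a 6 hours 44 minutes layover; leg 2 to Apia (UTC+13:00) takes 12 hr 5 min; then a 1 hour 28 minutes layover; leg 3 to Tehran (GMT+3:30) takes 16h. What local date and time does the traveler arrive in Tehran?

14:28 on April 14

Accra is at UTC+0, so departure is already 08:22 UTC on Apr 12.
Add 14 hours and 19 minutes leg 1 → 22:41 UTC.
Add 6 hours and 44 minutes layover in San Francisco → 05:25 UTC (Apr 13).
Add 12 hours and 5 minutes leg 2 → 17:30 UTC.
Add 1 hour and 28 minutes layover in Apia → 18:58 UTC.
Add 16 hours leg 3 → 10:58 UTC (Apr 14).
Tehran is UTC+3:30, so local arrival = 10:58 + 3:30 = 14:28 on Apr 14.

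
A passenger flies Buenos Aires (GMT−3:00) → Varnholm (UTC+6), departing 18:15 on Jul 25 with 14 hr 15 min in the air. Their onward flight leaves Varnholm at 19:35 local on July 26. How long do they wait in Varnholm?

Convert departure to UTC: 18:15 + 3:00 = 21:15 UTC on Jul 25.
Add 14 hours and 15 minutes flight time → 11:30 UTC (Jul 26).
Varnholm is UTC+6:00, so local arrival = 11:30 + 6:00 = 17:30 on Jul 26.
Layover = 19:35 − 17:30 = 2 hours 5 minutes.

2 hours 5 minutes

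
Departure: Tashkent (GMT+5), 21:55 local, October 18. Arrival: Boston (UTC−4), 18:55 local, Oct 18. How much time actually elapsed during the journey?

6 hours

Departure in UTC: 21:55 − 5:00 = 16:55 on Oct 18.
Arrival in UTC: 18:55 + 4:00 = 22:55 on Oct 18.
Elapsed = 22:55 − 16:55 = 6 hours.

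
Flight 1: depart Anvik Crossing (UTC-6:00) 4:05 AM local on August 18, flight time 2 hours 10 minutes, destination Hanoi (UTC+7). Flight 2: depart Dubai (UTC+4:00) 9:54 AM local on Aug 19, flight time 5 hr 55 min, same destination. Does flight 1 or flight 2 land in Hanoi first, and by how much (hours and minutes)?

the first, by 23 hours 34 minutes

Flight 1 in UTC: 4:05 AM + 6:00 = 10:05 AM on Aug 18.
+2 hours 10 minutes → arrive 12:15 PM UTC on Aug 18.
Flight 2 in UTC: 9:54 AM − 4:00 = 5:54 AM on Aug 19.
+5 hours and 55 minutes → arrive 11:49 AM UTC on Aug 19.
Flight 1 lands earlier by 23 hours 34 minutes.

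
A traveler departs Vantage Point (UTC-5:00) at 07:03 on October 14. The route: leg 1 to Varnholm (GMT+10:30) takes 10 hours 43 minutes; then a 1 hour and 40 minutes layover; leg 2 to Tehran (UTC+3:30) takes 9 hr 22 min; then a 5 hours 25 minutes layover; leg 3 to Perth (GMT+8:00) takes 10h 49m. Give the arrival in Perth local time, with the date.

Convert departure to UTC: 07:03 + 5:00 = 12:03 UTC on Oct 14.
Add 10 hours and 43 minutes leg 1 → 22:46 UTC.
Add 1 hour and 40 minutes layover in Varnholm → 00:26 UTC (Oct 15).
Add 9 hours and 22 minutes leg 2 → 09:48 UTC.
Add 5 hours 25 minutes layover in Tehran → 15:13 UTC.
Add 10 hours 49 minutes leg 3 → 02:02 UTC (Oct 16).
Perth is UTC+8:00, so local arrival = 02:02 + 8:00 = 10:02 on Oct 16.

10:02 on October 16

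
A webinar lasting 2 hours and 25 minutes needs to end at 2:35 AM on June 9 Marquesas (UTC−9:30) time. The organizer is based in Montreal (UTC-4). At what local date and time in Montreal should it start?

Target end time in UTC: 2:35 AM + 9:30 = 12:05 PM on Jun 9.
Subtract 2 hours and 25 minutes → start 9:40 AM UTC on Jun 9.
Montreal is UTC−4:00: 9:40 AM − 4:00 = 5:40 AM on Jun 9.

5:40 AM on June 9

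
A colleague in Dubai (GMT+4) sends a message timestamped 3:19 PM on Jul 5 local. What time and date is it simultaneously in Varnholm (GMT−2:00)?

9:19 AM on Jul 5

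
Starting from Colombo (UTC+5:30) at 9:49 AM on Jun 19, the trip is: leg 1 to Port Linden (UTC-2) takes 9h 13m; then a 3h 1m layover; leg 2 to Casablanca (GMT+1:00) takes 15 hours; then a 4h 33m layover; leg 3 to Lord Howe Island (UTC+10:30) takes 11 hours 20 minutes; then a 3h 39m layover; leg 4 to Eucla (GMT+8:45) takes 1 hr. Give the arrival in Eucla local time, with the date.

12:50 PM on June 21

Convert departure to UTC: 9:49 AM − 5:30 = 4:19 AM UTC on Jun 19.
Add 9 hours and 13 minutes leg 1 → 1:32 PM UTC.
Add 3 hours 1 minute layover in Port Linden → 4:33 PM UTC.
Add 15 hours leg 2 → 7:33 AM UTC (Jun 20).
Add 4 hours and 33 minutes layover in Casablanca → 12:06 PM UTC.
Add 11 hours and 20 minutes leg 3 → 11:26 PM UTC.
Add 3 hours 39 minutes layover in Lord Howe Island → 3:05 AM UTC (Jun 21).
Add 1 hour leg 4 → 4:05 AM UTC.
Eucla is UTC+8:45, so local arrival = 4:05 AM + 8:45 = 12:50 PM on Jun 21.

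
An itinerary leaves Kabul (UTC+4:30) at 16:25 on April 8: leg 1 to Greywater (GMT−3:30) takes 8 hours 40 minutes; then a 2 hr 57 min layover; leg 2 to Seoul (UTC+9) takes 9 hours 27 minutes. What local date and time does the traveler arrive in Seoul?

Convert departure to UTC: 16:25 − 4:30 = 11:55 UTC on Apr 8.
Add 8 hours 40 minutes leg 1 → 20:35 UTC.
Add 2 hours and 57 minutes layover in Greywater → 23:32 UTC.
Add 9 hours 27 minutes leg 2 → 08:59 UTC (Apr 9).
Seoul is UTC+9:00, so local arrival = 08:59 + 9:00 = 17:59 on Apr 9.

17:59 on April 9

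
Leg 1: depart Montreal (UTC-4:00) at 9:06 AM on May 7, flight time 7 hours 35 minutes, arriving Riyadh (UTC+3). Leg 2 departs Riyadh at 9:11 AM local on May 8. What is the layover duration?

9 hours 30 minutes

Convert departure to UTC: 9:06 AM + 4:00 = 1:06 PM UTC on May 7.
Add 7 hours 35 minutes flight time → 8:41 PM UTC.
Riyadh is UTC+3:00, so local arrival = 8:41 PM + 3:00 = 11:41 PM on May 7.
Layover = 9:11 AM − 11:41 PM (+1 day) = 9 hours 30 minutes.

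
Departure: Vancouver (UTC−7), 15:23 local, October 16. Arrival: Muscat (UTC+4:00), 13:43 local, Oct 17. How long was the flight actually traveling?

11 hours 20 minutes

Departure in UTC: 15:23 + 7:00 = 22:23 on Oct 16.
Arrival in UTC: 13:43 − 4:00 = 09:43 on Oct 17.
Elapsed = 09:43 − 22:23 (+1 day) = 11 hours 20 minutes.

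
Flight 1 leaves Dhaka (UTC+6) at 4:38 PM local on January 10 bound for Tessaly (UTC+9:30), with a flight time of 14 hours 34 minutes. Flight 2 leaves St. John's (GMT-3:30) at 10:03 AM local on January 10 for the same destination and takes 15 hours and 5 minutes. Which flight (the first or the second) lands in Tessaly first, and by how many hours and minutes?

the first, by 3 hours 26 minutes

Flight 1 in UTC: 4:38 PM − 6:00 = 10:38 AM on Jan 10.
+14 hours and 34 minutes → arrive 1:12 AM UTC on Jan 11.
Flight 2 in UTC: 10:03 AM + 3:30 = 1:33 PM on Jan 10.
+15 hours and 5 minutes → arrive 4:38 AM UTC on Jan 11.
Flight 1 lands earlier by 3 hours 26 minutes.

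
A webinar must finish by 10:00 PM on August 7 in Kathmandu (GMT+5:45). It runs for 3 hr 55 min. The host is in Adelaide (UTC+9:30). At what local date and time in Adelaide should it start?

Target end time in UTC: 10:00 PM − 5:45 = 4:15 PM on Aug 7.
Subtract 3 hours 55 minutes → start 12:20 PM UTC on Aug 7.
Adelaide is UTC+9:30: 12:20 PM + 9:30 = 9:50 PM on Aug 7.

9:50 PM on Aug 7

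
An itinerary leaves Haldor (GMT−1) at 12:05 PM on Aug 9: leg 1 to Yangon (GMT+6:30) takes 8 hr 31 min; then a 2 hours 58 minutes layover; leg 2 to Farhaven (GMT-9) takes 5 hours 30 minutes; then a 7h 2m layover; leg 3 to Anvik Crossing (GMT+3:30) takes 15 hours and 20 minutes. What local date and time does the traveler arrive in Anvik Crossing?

7:56 AM on Aug 11

Convert departure to UTC: 12:05 PM + 1:00 = 1:05 PM UTC on Aug 9.
Add 8 hours and 31 minutes leg 1 → 9:36 PM UTC.
Add 2 hours 58 minutes layover in Yangon → 12:34 AM UTC (Aug 10).
Add 5 hours and 30 minutes leg 2 → 6:04 AM UTC.
Add 7 hours 2 minutes layover in Farhaven → 1:06 PM UTC.
Add 15 hours 20 minutes leg 3 → 4:26 AM UTC (Aug 11).
Anvik Crossing is UTC+3:30, so local arrival = 4:26 AM + 3:30 = 7:56 AM on Aug 11.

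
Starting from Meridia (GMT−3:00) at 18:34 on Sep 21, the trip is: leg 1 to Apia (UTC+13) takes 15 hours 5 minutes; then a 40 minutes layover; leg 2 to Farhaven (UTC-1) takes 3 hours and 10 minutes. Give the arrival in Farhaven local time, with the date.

15:29 on September 22

Convert departure to UTC: 18:34 + 3:00 = 21:34 UTC on Sep 21.
Add 15 hours and 5 minutes leg 1 → 12:39 UTC (Sep 22).
Add 40 minutes layover in Apia → 13:19 UTC.
Add 3 hours 10 minutes leg 2 → 16:29 UTC.
Farhaven is UTC−1:00, so local arrival = 16:29 − 1:00 = 15:29 on Sep 22.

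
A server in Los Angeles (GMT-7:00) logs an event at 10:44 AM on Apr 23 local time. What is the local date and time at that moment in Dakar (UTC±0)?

5:44 PM on April 23

In UTC: 10:44 AM + 7:00 = 5:44 PM on Apr 23.
Dakar is UTC+0, so it is 5:44 PM on Apr 23.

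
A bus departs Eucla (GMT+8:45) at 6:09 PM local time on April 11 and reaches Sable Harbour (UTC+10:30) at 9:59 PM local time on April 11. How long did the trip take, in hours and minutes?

Departure in UTC: 6:09 PM − 8:45 = 9:24 AM on Apr 11.
Arrival in UTC: 9:59 PM − 10:30 = 11:29 AM on Apr 11.
Elapsed = 11:29 AM − 9:24 AM = 2 hours 5 minutes.

2 hours 5 minutes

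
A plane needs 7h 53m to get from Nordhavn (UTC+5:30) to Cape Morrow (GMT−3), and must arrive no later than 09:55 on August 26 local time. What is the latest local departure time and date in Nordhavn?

10:32 on Aug 26

Target arrival in UTC: 09:55 + 3:00 = 12:55 on Aug 26.
Subtract 7 hours 53 minutes → departure 05:02 UTC on Aug 26.
Nordhavn is UTC+5:30: 05:02 + 5:30 = 10:32 on Aug 26.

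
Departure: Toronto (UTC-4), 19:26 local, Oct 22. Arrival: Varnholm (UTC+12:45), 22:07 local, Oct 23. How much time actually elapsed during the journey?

Varnholm is 16:45 ahead of Toronto.
Clock-face elapsed time (ignoring zones) is 26 hours 41 minutes.
Actual elapsed = 26 hours 41 minutes − 16:45 = 9 hours 56 minutes.

9 hours 56 minutes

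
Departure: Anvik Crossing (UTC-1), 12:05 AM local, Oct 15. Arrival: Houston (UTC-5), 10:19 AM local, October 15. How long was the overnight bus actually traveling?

14 hours 14 minutes

Houston is 4:00 behind Anvik Crossing.
Clock-face elapsed time (ignoring zones) is 10 hours 14 minutes.
Actual elapsed = 10 hours 14 minutes + 4:00 = 14 hours 14 minutes.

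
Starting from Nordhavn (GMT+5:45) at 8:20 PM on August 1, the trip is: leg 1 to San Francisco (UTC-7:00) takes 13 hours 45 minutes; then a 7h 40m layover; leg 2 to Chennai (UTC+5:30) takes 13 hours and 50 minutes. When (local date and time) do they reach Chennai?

Convert departure to UTC: 8:20 PM − 5:45 = 2:35 PM UTC on Aug 1.
Add 13 hours 45 minutes leg 1 → 4:20 AM UTC (Aug 2).
Add 7 hours and 40 minutes layover in San Francisco → 12:00 PM UTC.
Add 13 hours 50 minutes leg 2 → 1:50 AM UTC (Aug 3).
Chennai is UTC+5:30, so local arrival = 1:50 AM + 5:30 = 7:20 AM on Aug 3.

7:20 AM on Aug 3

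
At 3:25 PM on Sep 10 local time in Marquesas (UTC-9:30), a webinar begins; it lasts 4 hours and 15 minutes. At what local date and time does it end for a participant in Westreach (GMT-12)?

5:10 PM on September 10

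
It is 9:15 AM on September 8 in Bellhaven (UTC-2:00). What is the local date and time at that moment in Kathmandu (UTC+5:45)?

5:00 PM on September 8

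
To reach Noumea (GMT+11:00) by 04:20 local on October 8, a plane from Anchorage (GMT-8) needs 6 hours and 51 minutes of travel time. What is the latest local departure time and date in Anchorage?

Target arrival in UTC: 04:20 − 11:00 = 17:20 on Oct 7.
Subtract 6 hours and 51 minutes → departure 10:29 UTC on Oct 7.
Anchorage is UTC−8:00: 10:29 − 8:00 = 02:29 on Oct 7.

02:29 on October 7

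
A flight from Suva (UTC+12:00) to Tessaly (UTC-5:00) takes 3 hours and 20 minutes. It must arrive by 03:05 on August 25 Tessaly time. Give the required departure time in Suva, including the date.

Target arrival in UTC: 03:05 + 5:00 = 08:05 on Aug 25.
Subtract 3 hours and 20 minutes → departure 04:45 UTC on Aug 25.
Suva is UTC+12:00: 04:45 + 12:00 = 16:45 on Aug 25.

16:45 on Aug 25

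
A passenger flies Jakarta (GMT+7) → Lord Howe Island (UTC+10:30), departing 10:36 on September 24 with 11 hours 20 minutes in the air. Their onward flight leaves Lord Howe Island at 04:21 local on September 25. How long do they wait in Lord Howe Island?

2 hours 55 minutes

Convert departure to UTC: 10:36 − 7:00 = 03:36 UTC on Sep 24.
Add 11 hours 20 minutes flight time → 14:56 UTC.
Lord Howe Island is UTC+10:30, so local arrival = 14:56 + 10:30 = 01:26 on Sep 25.
Layover = 04:21 − 01:26 = 2 hours 55 minutes.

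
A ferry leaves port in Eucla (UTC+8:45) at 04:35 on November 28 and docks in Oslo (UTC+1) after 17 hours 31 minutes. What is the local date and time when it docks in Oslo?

14:21 on November 28

Convert departure to UTC: 04:35 − 8:45 = 19:50 UTC on Nov 27.
Add 17 hours 31 minutes travel time → 13:21 UTC (Nov 28).
Oslo is UTC+1:00, so local arrival = 13:21 + 1:00 = 14:21 on Nov 28.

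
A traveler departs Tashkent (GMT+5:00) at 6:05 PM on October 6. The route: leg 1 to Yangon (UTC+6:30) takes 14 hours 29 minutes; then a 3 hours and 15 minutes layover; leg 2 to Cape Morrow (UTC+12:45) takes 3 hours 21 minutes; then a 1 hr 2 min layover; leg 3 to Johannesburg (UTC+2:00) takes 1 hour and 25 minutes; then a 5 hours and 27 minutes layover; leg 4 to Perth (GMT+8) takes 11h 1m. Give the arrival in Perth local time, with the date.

1:05 PM on Oct 8

Convert departure to UTC: 6:05 PM − 5:00 = 1:05 PM UTC on Oct 6.
Add 14 hours and 29 minutes leg 1 → 3:34 AM UTC (Oct 7).
Add 3 hours 15 minutes layover in Yangon → 6:49 AM UTC.
Add 3 hours and 21 minutes leg 2 → 10:10 AM UTC.
Add 1 hour and 2 minutes layover in Cape Morrow → 11:12 AM UTC.
Add 1 hour and 25 minutes leg 3 → 12:37 PM UTC.
Add 5 hours and 27 minutes layover in Johannesburg → 6:04 PM UTC.
Add 11 hours and 1 minute leg 4 → 5:05 AM UTC (Oct 8).
Perth is UTC+8:00, so local arrival = 5:05 AM + 8:00 = 1:05 PM on Oct 8.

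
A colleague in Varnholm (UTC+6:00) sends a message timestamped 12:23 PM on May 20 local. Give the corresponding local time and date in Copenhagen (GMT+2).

In UTC: 12:23 PM − 6:00 = 6:23 AM on May 20.
Copenhagen is UTC+2:00: 6:23 AM + 2:00 = 8:23 AM on May 20.

8:23 AM on May 20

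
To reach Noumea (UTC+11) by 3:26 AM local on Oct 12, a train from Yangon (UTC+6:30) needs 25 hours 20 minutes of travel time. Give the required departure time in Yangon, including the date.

9:36 PM on October 10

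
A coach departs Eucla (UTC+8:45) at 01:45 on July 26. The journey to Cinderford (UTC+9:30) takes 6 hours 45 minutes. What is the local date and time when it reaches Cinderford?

09:15 on Jul 26

Convert departure to UTC: 01:45 − 8:45 = 17:00 UTC on Jul 25.
Add 6 hours and 45 minutes travel time → 23:45 UTC.
Cinderford is UTC+9:30, so local arrival = 23:45 + 9:30 = 09:15 on Jul 26.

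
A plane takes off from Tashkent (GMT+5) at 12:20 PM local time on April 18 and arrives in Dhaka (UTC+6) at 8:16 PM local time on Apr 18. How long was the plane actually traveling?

Departure in UTC: 12:20 PM − 5:00 = 7:20 AM on Apr 18.
Arrival in UTC: 8:16 PM − 6:00 = 2:16 PM on Apr 18.
Elapsed = 2:16 PM − 7:20 AM = 6 hours 56 minutes.

6 hours 56 minutes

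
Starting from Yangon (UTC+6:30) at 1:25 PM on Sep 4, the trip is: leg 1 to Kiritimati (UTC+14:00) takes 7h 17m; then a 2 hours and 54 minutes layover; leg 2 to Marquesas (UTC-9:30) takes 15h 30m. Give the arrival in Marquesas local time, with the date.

11:06 PM on September 4

Convert departure to UTC: 1:25 PM − 6:30 = 6:55 AM UTC on Sep 4.
Add 7 hours and 17 minutes leg 1 → 2:12 PM UTC.
Add 2 hours and 54 minutes layover in Kiritimati → 5:06 PM UTC.
Add 15 hours 30 minutes leg 2 → 8:36 AM UTC (Sep 5).
Marquesas is UTC−9:30, so local arrival = 8:36 AM − 9:30 = 11:06 PM on Sep 4.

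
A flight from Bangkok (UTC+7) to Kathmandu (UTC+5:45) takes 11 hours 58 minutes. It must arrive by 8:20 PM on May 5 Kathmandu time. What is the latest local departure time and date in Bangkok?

Target arrival in UTC: 8:20 PM − 5:45 = 2:35 PM on May 5.
Subtract 11 hours and 58 minutes → departure 2:37 AM UTC on May 5.
Bangkok is UTC+7:00: 2:37 AM + 7:00 = 9:37 AM on May 5.

9:37 AM on May 5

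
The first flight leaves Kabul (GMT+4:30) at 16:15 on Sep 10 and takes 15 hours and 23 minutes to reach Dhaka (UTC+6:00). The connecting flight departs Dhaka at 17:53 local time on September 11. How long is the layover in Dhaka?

Convert departure to UTC: 16:15 − 4:30 = 11:45 UTC on Sep 10.
Add 15 hours 23 minutes flight time → 03:08 UTC (Sep 11).
Dhaka is UTC+6:00, so local arrival = 03:08 + 6:00 = 09:08 on Sep 11.
Layover = 17:53 − 09:08 = 8 hours 45 minutes.

8 hours 45 minutes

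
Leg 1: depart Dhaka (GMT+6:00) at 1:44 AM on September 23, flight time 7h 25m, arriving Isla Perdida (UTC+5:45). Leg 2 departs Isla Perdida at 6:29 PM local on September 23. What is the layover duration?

Convert departure to UTC: 1:44 AM − 6:00 = 7:44 PM UTC on Sep 22.
Add 7 hours and 25 minutes flight time → 3:09 AM UTC (Sep 23).
Isla Perdida is UTC+5:45, so local arrival = 3:09 AM + 5:45 = 8:54 AM on Sep 23.
Layover = 6:29 PM − 8:54 AM = 9 hours 35 minutes.

9 hours 35 minutes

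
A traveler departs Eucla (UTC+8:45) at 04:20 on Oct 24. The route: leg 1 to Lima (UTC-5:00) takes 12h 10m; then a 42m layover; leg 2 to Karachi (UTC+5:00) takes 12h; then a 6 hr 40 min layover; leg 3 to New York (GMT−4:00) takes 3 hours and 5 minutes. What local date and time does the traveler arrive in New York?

02:12 on October 25

Convert departure to UTC: 04:20 − 8:45 = 19:35 UTC on Oct 23.
Add 12 hours and 10 minutes leg 1 → 07:45 UTC (Oct 24).
Add 42 minutes layover in Lima → 08:27 UTC.
Add 12 hours leg 2 → 20:27 UTC.
Add 6 hours 40 minutes layover in Karachi → 03:07 UTC (Oct 25).
Add 3 hours and 5 minutes leg 3 → 06:12 UTC.
New York is UTC−4:00, so local arrival = 06:12 − 4:00 = 02:12 on Oct 25.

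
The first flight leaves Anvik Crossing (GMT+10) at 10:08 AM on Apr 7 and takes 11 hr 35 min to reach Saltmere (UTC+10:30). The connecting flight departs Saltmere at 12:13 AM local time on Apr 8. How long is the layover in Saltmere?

Convert departure to UTC: 10:08 AM − 10:00 = 12:08 AM UTC on Apr 7.
Add 11 hours and 35 minutes flight time → 11:43 AM UTC.
Saltmere is UTC+10:30, so local arrival = 11:43 AM + 10:30 = 10:13 PM on Apr 7.
Layover = 12:13 AM − 10:13 PM (+1 day) = 2 hours.

2 hours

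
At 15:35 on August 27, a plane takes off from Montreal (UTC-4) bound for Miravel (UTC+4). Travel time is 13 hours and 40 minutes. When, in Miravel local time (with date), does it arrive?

Convert departure to UTC: 15:35 + 4:00 = 19:35 UTC on Aug 27.
Add 13 hours 40 minutes travel time → 09:15 UTC (Aug 28).
Miravel is UTC+4:00, so local arrival = 09:15 + 4:00 = 13:15 on Aug 28.

13:15 on August 28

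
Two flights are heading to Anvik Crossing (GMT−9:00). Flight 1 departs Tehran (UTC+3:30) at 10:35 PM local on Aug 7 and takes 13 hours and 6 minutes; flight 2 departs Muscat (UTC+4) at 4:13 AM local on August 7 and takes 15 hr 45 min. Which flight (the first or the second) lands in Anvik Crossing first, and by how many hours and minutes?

the second, by 16 hours 13 minutes

Flight 1 in UTC: 10:35 PM − 3:30 = 7:05 PM on Aug 7.
+13 hours and 6 minutes → arrive 8:11 AM UTC on Aug 8.
Flight 2 in UTC: 4:13 AM − 4:00 = 12:13 AM on Aug 7.
+15 hours 45 minutes → arrive 3:58 PM UTC on Aug 7.
Flight 2 lands earlier by 16 hours 13 minutes.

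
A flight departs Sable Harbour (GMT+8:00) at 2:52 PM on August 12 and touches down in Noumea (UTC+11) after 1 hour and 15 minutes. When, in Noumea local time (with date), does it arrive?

7:07 PM on August 12

Noumea is 3:00 ahead of Sable Harbour.
After 1 hour and 15 minutes it is 4:07 PM in Sable Harbour.
Shift by the zone difference: 4:07 PM + 3:00 = 7:07 PM on Aug 12 in Noumea.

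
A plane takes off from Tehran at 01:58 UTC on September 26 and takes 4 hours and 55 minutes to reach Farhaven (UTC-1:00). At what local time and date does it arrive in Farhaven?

Departure is given in UTC: 01:58 on Sep 26.
Add 4 hours 55 minutes → 06:53 UTC.
Farhaven is UTC−1:00: 06:53 − 1:00 = 05:53 on Sep 26.

05:53 on Sep 26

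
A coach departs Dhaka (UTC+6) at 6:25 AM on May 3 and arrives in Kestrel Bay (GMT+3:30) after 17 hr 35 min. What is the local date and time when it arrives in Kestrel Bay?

Kestrel Bay is 2:30 behind Dhaka.
After 17 hours 35 minutes it is 12:00 AM (May 4) in Dhaka.
Shift by the zone difference: 12:00 AM − 2:30 = 9:30 PM on May 3 in Kestrel Bay.

9:30 PM on May 3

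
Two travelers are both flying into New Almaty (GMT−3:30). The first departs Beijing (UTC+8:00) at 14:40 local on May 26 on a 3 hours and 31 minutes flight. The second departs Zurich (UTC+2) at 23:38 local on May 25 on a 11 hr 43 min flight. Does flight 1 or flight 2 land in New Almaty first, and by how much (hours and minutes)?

the second, by 50 minutes

Flight 1 in UTC: 14:40 − 8:00 = 06:40 on May 26.
+3 hours 31 minutes → arrive 10:11 UTC on May 26.
Flight 2 in UTC: 23:38 − 2:00 = 21:38 on May 25.
+11 hours and 43 minutes → arrive 09:21 UTC on May 26.
Flight 2 lands earlier by 50 minutes.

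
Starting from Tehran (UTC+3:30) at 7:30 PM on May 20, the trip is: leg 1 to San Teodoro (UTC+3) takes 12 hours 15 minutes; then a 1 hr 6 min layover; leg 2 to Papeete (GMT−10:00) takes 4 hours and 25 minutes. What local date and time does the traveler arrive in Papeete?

Convert departure to UTC: 7:30 PM − 3:30 = 4:00 PM UTC on May 20.
Add 12 hours 15 minutes leg 1 → 4:15 AM UTC (May 21).
Add 1 hour and 6 minutes layover in San Teodoro → 5:21 AM UTC.
Add 4 hours 25 minutes leg 2 → 9:46 AM UTC.
Papeete is UTC−10:00, so local arrival = 9:46 AM − 10:00 = 11:46 PM on May 20.

11:46 PM on May 20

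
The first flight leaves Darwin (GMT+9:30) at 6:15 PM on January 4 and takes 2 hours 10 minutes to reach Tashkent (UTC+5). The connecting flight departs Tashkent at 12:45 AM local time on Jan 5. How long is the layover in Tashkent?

Convert departure to UTC: 6:15 PM − 9:30 = 8:45 AM UTC on Jan 4.
Add 2 hours and 10 minutes flight time → 10:55 AM UTC.
Tashkent is UTC+5:00, so local arrival = 10:55 AM + 5:00 = 3:55 PM on Jan 4.
Layover = 12:45 AM − 3:55 PM (+1 day) = 8 hours 50 minutes.

8 hours 50 minutes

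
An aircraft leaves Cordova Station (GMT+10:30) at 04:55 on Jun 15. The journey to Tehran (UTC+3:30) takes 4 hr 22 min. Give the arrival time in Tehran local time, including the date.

02:17 on June 15

Tehran is 7:00 behind Cordova Station.
After 4 hours and 22 minutes it is 09:17 in Cordova Station.
Shift by the zone difference: 09:17 − 7:00 = 02:17 on Jun 15 in Tehran.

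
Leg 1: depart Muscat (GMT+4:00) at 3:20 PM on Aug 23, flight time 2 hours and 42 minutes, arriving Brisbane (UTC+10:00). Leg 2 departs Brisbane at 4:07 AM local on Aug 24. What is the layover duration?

4 hours 5 minutes

Convert departure to UTC: 3:20 PM − 4:00 = 11:20 AM UTC on Aug 23.
Add 2 hours and 42 minutes flight time → 2:02 PM UTC.
Brisbane is UTC+10:00, so local arrival = 2:02 PM + 10:00 = 12:02 AM on Aug 24.
Layover = 4:07 AM − 12:02 AM = 4 hours 5 minutes.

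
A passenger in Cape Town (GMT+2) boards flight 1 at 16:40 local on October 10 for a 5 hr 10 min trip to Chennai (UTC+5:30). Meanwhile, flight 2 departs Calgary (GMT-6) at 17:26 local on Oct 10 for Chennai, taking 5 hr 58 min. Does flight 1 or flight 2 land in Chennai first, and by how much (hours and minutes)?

the first, by 9 hours 34 minutes

Flight 1 in UTC: 16:40 − 2:00 = 14:40 on Oct 10.
+5 hours 10 minutes → arrive 19:50 UTC on Oct 10.
Flight 2 in UTC: 17:26 + 6:00 = 23:26 on Oct 10.
+5 hours and 58 minutes → arrive 05:24 UTC on Oct 11.
Flight 1 lands earlier by 9 hours 34 minutes.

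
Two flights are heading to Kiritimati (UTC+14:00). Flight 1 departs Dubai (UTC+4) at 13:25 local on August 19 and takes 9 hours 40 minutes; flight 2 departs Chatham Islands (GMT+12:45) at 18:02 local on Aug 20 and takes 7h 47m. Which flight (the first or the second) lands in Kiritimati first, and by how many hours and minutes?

the first, by 17 hours 59 minutes

Flight 1 in UTC: 13:25 − 4:00 = 09:25 on Aug 19.
+9 hours 40 minutes → arrive 19:05 UTC on Aug 19.
Flight 2 in UTC: 18:02 − 12:45 = 05:17 on Aug 20.
+7 hours 47 minutes → arrive 13:04 UTC on Aug 20.
Flight 1 lands earlier by 17 hours 59 minutes.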